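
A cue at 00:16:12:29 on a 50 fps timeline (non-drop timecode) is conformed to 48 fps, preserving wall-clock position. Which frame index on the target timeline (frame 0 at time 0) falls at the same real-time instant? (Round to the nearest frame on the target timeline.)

Source frame index: (0×3600 + 16×60 + 12) × 50 + 29 = 48629.
Real time: 48629 / (50) = 48629/50 s.
Target frame: (48629/50) × (48) = 1167096/25 ≈ 46683.840 → 46684.

frame 46684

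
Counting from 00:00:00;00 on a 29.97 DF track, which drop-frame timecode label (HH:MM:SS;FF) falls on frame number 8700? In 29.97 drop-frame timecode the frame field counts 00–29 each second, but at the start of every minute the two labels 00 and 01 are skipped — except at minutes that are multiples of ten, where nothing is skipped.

00:04:50;08

Each 10-minute DF block holds 10 × 60 × 30 − 9 × 2 = 17982 frames. 8700 ÷ 17982 → 0 full blocks, remainder 8700.
Within the partial block the first minute is 1800 frames and each further minute 1798, so 4 further minute boundaries passed. Total skipped labels = 18 × 0 + 2 × 4 = 8.
Non-drop label index = 8700 + 8 = 8708; at 30 labels/s that is 00:04:50:08, i.e. DF 00:04:50;08.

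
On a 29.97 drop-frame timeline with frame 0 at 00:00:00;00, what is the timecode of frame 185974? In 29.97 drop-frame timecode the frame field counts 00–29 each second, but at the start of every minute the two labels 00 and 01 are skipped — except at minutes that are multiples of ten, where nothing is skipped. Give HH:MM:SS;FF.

01:43:25;10

Each 10-minute DF block holds 10 × 60 × 30 − 9 × 2 = 17982 frames. 185974 ÷ 17982 → 10 full blocks, remainder 6154.
Within the partial block the first minute is 1800 frames and each further minute 1798, so 3 further minute boundaries passed. Total skipped labels = 18 × 10 + 2 × 3 = 186.
Non-drop label index = 185974 + 186 = 186160; at 30 labels/s that is 01:43:25:10, i.e. DF 01:43:25;10.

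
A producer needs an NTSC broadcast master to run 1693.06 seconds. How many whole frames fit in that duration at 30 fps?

Frames = 1693.06 × 30 = 253959/5 ≈ 50791.8000.
Complete frames: 50791.

50791 frames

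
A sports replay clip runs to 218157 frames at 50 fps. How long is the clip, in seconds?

Running time = 218157 / (50) = 4363.14 s.

4363.14 seconds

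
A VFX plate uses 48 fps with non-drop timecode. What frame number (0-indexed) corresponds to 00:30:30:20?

Total seconds to the label: (0 × 3600 + 30 × 60 + 30) = 1830.
Frame index = 1830 × 48 + 20 = 87860.

frame 87860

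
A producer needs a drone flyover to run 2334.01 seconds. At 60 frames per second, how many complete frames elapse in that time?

Frames = 2334.01 × 60 = 700203/5 ≈ 140040.6000.
Complete frames: 140040.

140040 frames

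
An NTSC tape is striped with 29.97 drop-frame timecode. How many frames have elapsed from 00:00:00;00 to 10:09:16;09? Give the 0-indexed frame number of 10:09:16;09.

1095591

As if non-drop at 30 labels/s: (10 × 3600 + 9 × 60 + 16) × 30 + 9 = 1096689.
Minute boundaries passed: 609; those not divisible by 10: 609 − 60 = 549; dropped labels = 2 × 549 = 1098.
Actual frame index = 1096689 − 1098 = 1095591.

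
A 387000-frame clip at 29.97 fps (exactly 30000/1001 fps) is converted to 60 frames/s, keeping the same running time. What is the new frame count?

Target frames = source frames × (target rate / source rate) = 387000 × (60)/(30000/1001) = 387000 × 1001/500 = 774774.

774774 frames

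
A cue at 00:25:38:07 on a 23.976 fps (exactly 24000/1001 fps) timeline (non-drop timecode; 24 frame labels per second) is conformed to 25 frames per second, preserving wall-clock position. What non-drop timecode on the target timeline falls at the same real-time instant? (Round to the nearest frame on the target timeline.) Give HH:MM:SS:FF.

00:25:39:21

Source frame index: (0×3600 + 25×60 + 38) × 24 + 7 = 36919.
Real time: 36919 / (24000/1001) = 36955919/24000 s.
Target frame: (36955919/24000) × (25) = 36955919/960 ≈ 38495.749 → 38496.
At 25 labels/s: frame 38496 → 00:25:39:21.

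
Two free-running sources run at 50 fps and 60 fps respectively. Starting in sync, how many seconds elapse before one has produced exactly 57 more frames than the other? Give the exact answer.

The gap grows by |60 − 50| = 10 frames per second.
Time for a 57-frame gap: 57 ÷ (10) = 5.7 s.

5.7 seconds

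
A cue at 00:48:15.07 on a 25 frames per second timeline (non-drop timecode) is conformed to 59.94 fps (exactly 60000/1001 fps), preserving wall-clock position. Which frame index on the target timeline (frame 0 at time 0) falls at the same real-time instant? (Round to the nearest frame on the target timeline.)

frame 173543

Source frame index: (0×3600 + 48×60 + 15) × 25 + 7 = 72382.
Real time: 72382 / (25) = 72382/25 s.
Target frame: (72382/25) × (60000/1001) = 173716800/1001 ≈ 173543.257 → 173543.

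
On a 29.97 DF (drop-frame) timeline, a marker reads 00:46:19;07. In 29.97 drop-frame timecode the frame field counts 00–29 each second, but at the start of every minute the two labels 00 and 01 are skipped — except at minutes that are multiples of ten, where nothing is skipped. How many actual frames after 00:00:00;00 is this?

83293

As if non-drop at 30 labels/s: (0 × 3600 + 46 × 60 + 19) × 30 + 7 = 83377.
Minute boundaries passed: 46; those not divisible by 10: 46 − 4 = 42; dropped labels = 2 × 42 = 84.
Actual frame index = 83377 − 84 = 83293.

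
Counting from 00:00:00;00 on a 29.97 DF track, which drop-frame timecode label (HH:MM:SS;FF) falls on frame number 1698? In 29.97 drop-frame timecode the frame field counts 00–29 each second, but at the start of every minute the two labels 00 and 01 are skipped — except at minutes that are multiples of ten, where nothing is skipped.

Ten DF minutes hold 17982 frames, so frame 1698 lies in block 0 (frames 0–17981) with 1698 frames into that block.
The block's first minute is 1800 frames and the rest 1798 each; 1698 frames reaches minute 0, so 0 × 18 + 0 × 2 = 0 labels have been skipped so far.
Adding those back, label number 1698 + 0 = 1698 at 30 labels/s is 56 s + 18 f = 0 h 0 min 56 s frame 18, i.e. 00:00:56;18.

00:00:56;18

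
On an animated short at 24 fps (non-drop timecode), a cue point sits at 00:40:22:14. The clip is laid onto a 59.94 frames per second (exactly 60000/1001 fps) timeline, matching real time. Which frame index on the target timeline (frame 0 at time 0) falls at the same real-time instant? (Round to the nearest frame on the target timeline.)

frame 145210

Source frame index: (0×3600 + 40×60 + 22) × 24 + 14 = 58142.
Real time: 58142 / (24) = 29071/12 s.
Target frame: (29071/12) × (60000/1001) = 20765000/143 ≈ 145209.790 → 145210.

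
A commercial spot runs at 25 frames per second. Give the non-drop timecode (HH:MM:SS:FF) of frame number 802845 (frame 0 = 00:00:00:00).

802845 ÷ 25 = 32113 full seconds, remainder 20 frames.
32113 s = 8 h 55 min 13 s.
Timecode: 08:55:13:20.

08:55:13:20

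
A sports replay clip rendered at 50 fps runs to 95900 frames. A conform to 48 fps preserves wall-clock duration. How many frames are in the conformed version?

92064 frames

Target frames = source frames × (target rate / source rate) = 95900 × (48)/(50) = 95900 × 24/25 = 92064.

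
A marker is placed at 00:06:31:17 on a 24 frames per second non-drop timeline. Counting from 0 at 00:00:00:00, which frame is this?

9401

Total seconds to the label: (0 × 3600 + 6 × 60 + 31) = 391.
Frame index = 391 × 24 + 17 = 9401.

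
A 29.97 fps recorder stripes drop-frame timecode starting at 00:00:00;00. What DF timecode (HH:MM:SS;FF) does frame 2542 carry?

Each 10-minute DF block holds 10 × 60 × 30 − 9 × 2 = 17982 frames. 2542 ÷ 17982 → 0 full blocks, remainder 2542.
Within the partial block the first minute is 1800 frames and each further minute 1798, so 1 further minute boundary passed. Total skipped labels = 18 × 0 + 2 × 1 = 2.
Non-drop label index = 2542 + 2 = 2544; at 30 labels/s that is 00:01:24:24, i.e. DF 00:01:24;24.

00:01:24;24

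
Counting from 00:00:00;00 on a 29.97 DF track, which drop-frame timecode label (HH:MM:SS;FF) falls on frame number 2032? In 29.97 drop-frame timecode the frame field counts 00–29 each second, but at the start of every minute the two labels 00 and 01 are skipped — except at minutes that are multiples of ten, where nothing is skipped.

00:01:07;24

Each 10-minute DF block holds 10 × 60 × 30 − 9 × 2 = 17982 frames. 2032 ÷ 17982 → 0 full blocks, remainder 2032.
Within the partial block the first minute is 1800 frames and each further minute 1798, so 1 further minute boundary passed. Total skipped labels = 18 × 0 + 2 × 1 = 2.
Non-drop label index = 2032 + 2 = 2034; at 30 labels/s that is 00:01:07:24, i.e. DF 00:01:07;24.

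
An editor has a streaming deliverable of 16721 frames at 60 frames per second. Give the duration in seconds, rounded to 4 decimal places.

Running time = 16721 × 1/60 = 16721/60 s ≈ 278.6833 s.

278.6833 seconds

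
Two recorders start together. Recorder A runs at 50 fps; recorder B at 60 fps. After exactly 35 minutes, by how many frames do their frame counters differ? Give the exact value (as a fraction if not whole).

35 min = 2100 s.
A emits 50 × 2100 = 105000 frames; B emits 60 × 2100 = 126000.
Difference = 21000 frames; B is ahead of A.

21000 frames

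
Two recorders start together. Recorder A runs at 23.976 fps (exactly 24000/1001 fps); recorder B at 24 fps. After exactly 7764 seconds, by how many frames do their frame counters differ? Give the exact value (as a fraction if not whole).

186336/1001 frames

A emits 24000/1001 × 7764 = 186336000/1001 frames; B emits 24 × 7764 = 186336.
Difference = 186336/1001 frames (≈ 186.1499); B is ahead of A.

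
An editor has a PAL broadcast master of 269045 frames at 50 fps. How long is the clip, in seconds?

5380.9 seconds

Running time = 269045 / (50) = 5380.9 s.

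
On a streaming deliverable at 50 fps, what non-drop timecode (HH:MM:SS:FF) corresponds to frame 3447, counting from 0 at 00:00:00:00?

3447 ÷ 50 = 68 full seconds, remainder 47 frames.
68 s = 0 h 1 min 8 s.
Timecode: 00:01:08:47.

00:01:08:47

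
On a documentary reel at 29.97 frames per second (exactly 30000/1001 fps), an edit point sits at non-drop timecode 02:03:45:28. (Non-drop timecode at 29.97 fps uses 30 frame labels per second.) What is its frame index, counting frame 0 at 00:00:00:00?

Total seconds to the label: (2 × 3600 + 3 × 60 + 45) = 7425.
Frame index = 7425 × 30 + 28 = 222778.

222778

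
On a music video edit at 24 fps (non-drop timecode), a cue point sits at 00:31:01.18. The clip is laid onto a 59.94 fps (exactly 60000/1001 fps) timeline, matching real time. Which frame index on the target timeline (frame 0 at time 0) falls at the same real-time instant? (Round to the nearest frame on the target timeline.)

frame 111593

Source frame index: (0×3600 + 31×60 + 1) × 24 + 18 = 44682.
Real time: 44682 / (24) = 7447/4 s.
Target frame: (7447/4) × (60000/1001) = 10155000/91 ≈ 111593.407 → 111593.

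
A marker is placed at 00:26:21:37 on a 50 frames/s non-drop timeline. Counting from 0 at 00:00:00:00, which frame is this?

frame 79087

Total seconds to the label: (0 × 3600 + 26 × 60 + 21) = 1581.
Frame index = 1581 × 50 + 37 = 79087.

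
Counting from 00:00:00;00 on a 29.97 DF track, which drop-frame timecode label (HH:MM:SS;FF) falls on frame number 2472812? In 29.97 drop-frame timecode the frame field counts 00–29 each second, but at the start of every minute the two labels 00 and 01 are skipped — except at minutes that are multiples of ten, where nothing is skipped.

22:55:09;18

Each 10-minute DF block holds 10 × 60 × 30 − 9 × 2 = 17982 frames. 2472812 ÷ 17982 → 137 full blocks, remainder 9278.
Within the partial block the first minute is 1800 frames and each further minute 1798, so 5 further minute boundaries passed. Total skipped labels = 18 × 137 + 2 × 5 = 2476.
Non-drop label index = 2472812 + 2476 = 2475288; at 30 labels/s that is 22:55:09:18, i.e. DF 22:55:09;18.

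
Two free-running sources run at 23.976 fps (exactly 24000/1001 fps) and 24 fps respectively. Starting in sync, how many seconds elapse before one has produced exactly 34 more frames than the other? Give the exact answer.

17017/12 seconds

The gap grows by |24 − 24000/1001| = 24/1001 frames per second.
Time for a 34-frame gap: 34 ÷ (24/1001) = 17017/12 s.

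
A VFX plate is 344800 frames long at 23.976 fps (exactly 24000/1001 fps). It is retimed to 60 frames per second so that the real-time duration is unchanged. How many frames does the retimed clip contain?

Target frames = source frames × (target rate / source rate) = 344800 × (60)/(24000/1001) = 344800 × 1001/400 = 862862.

862862 frames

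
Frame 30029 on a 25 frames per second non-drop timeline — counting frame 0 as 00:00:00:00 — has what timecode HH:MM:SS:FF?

30029 ÷ 25 = 1201 full seconds, remainder 4 frames.
1201 s = 0 h 20 min 1 s.
Timecode: 00:20:01:04.

00:20:01:04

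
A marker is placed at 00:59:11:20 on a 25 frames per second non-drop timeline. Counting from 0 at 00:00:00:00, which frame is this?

Total seconds to the label: (0 × 3600 + 59 × 60 + 11) = 3551.
Frame index = 3551 × 25 + 20 = 88795.

frame 88795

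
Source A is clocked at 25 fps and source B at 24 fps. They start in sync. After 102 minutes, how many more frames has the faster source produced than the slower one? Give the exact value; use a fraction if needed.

102 min = 6120 s.
A emits 25 × 6120 = 153000 frames; B emits 24 × 6120 = 146880.
Difference = 6120 frames; B is behind A.

6120 frames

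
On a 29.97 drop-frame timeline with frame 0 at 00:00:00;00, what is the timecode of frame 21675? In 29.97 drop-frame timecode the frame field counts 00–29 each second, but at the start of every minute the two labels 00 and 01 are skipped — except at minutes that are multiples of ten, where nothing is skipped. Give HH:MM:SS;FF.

Each 10-minute DF block holds 10 × 60 × 30 − 9 × 2 = 17982 frames. 21675 ÷ 17982 → 1 full block, remainder 3693.
Within the partial block the first minute is 1800 frames and each further minute 1798, so 2 further minute boundaries passed. Total skipped labels = 18 × 1 + 2 × 2 = 22.
Non-drop label index = 21675 + 22 = 21697; at 30 labels/s that is 00:12:03:07, i.e. DF 00:12:03;07.

00:12:03;07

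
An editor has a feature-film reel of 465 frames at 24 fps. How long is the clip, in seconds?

Running time = 465 / (24) = 19.375 s.

19.375 seconds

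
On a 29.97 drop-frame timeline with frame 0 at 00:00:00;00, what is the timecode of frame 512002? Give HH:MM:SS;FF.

04:44:43;24

Each 10-minute DF block holds 10 × 60 × 30 − 9 × 2 = 17982 frames. 512002 ÷ 17982 → 28 full blocks, remainder 8506.
Within the partial block the first minute is 1800 frames and each further minute 1798, so 4 further minute boundaries passed. Total skipped labels = 18 × 28 + 2 × 4 = 512.
Non-drop label index = 512002 + 512 = 512514; at 30 labels/s that is 04:44:43:24, i.e. DF 04:44:43;24.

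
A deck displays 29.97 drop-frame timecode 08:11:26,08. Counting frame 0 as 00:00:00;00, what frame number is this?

Complete 10-minute blocks: 49, each 17982 frames → 881118.
Remaining 1 whole minute in the current block: 1800 + 0 × 1798 = 1800 frames.
Within the current minute: 26 × 30 + 8 − 2 = 786 (labels ;00/;01 skipped at this minute). Total = 881118 + 1800 + 786 = 883704.

883704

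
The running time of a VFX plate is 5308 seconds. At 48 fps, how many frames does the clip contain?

254784 frames

Frames = 5308 × 48 = 254784.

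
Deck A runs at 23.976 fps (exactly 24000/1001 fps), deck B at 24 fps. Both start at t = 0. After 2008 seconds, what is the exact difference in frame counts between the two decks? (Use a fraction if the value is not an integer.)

48192/1001 frames

A emits 24000/1001 × 2008 = 48192000/1001 frames; B emits 24 × 2008 = 48192.
Difference = 48192/1001 frames (≈ 48.1439); B is ahead of A.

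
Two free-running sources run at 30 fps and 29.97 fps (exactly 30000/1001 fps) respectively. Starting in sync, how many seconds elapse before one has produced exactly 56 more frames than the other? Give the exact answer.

28028/15 seconds

The gap grows by |30000/1001 − 30| = 30/1001 frames per second.
Time for a 56-frame gap: 56 ÷ (30/1001) = 28028/15 s.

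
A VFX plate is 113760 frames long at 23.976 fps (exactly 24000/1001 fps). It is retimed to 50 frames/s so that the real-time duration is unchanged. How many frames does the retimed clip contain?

Target frames = source frames × (target rate / source rate) = 113760 × (50)/(24000/1001) = 113760 × 1001/480 = 237237.

237237 frames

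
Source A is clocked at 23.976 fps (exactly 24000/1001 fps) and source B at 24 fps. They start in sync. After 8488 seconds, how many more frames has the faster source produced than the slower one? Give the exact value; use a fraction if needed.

A emits 24000/1001 × 8488 = 203712000/1001 frames; B emits 24 × 8488 = 203712.
Difference = 203712/1001 frames (≈ 203.5085); B is ahead of A.

203712/1001 frames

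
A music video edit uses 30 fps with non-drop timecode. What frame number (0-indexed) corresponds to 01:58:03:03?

Total seconds to the label: (1 × 3600 + 58 × 60 + 3) = 7083.
Frame index = 7083 × 30 + 3 = 212493.

frame 212493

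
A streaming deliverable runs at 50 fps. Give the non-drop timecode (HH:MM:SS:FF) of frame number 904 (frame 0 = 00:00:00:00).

904 ÷ 50 = 18 full seconds, remainder 4 frames.
18 s = 0 h 0 min 18 s.
Timecode: 00:00:18:04.

00:00:18:04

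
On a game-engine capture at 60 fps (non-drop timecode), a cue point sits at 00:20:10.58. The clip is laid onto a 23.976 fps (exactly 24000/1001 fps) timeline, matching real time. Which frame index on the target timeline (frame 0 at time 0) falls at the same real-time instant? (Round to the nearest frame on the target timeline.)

frame 29034

Source frame index: (0×3600 + 20×60 + 10) × 60 + 58 = 72658.
Real time: 72658 / (60) = 36329/30 s.
Target frame: (36329/30) × (24000/1001) = 29063200/1001 ≈ 29034.166 → 29034.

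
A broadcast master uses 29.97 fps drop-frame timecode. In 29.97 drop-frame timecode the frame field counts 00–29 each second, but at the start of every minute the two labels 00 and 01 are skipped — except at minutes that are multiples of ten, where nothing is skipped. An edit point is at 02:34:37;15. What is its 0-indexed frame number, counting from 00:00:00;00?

Complete 10-minute blocks: 15, each 17982 frames → 269730.
Remaining 4 whole minutes in the current block: 1800 + 3 × 1798 = 7194 frames.
Within the current minute: 37 × 30 + 15 − 2 = 1123 (labels ;00/;01 skipped at this minute). Total = 269730 + 7194 + 1123 = 278047.

278047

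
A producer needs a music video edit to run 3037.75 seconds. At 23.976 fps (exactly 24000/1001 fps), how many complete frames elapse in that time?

72833 frames

Frames = 3037.75 × 24000/1001 = 72906000/1001 ≈ 72833.1668.
Complete frames: 72833.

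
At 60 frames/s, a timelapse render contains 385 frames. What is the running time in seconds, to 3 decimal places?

Running time = 385 × 1/60 = 77/12 s ≈ 6.417 s.

6.417 seconds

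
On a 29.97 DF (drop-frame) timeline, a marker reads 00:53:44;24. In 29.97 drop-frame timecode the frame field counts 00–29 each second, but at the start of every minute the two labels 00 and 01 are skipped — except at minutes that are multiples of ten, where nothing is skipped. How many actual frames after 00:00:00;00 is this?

96648

As if non-drop at 30 labels/s: (0 × 3600 + 53 × 60 + 44) × 30 + 24 = 96744.
Minute boundaries passed: 53; those not divisible by 10: 53 − 5 = 48; dropped labels = 2 × 48 = 96.
Actual frame index = 96744 − 96 = 96648.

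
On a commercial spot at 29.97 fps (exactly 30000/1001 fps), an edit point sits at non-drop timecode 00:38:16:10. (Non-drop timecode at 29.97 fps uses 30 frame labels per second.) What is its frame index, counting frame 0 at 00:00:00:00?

frame 68890

Total seconds to the label: (0 × 3600 + 38 × 60 + 16) = 2296.
Frame index = 2296 × 30 + 10 = 68890.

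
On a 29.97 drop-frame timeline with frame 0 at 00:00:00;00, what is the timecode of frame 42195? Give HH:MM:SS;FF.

00:23:27;27

Ten DF minutes hold 17982 frames, so frame 42195 lies in block 2 (frames 35964–53945) with 6231 frames into that block.
The block's first minute is 1800 frames and the rest 1798 each; 6231 frames reaches minute 3, so 2 × 18 + 3 × 2 = 42 labels have been skipped so far.
Adding those back, label number 42195 + 42 = 42237 at 30 labels/s is 1407 s + 27 f = 0 h 23 min 27 s frame 27, i.e. 00:23:27;27.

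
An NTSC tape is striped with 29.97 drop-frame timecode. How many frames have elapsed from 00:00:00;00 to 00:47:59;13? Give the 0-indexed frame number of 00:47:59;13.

86297

Complete 10-minute blocks: 4, each 17982 frames → 71928.
Remaining 7 whole minutes in the current block: 1800 + 6 × 1798 = 12588 frames.
Within the current minute: 59 × 30 + 13 − 2 = 1781 (labels ;00/;01 skipped at this minute). Total = 71928 + 12588 + 1781 = 86297.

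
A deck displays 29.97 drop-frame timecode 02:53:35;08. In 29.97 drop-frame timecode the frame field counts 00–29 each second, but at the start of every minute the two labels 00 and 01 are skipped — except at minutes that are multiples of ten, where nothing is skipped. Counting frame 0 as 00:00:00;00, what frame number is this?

312146

As if non-drop at 30 labels/s: (2 × 3600 + 53 × 60 + 35) × 30 + 8 = 312458.
Minute boundaries passed: 173; those not divisible by 10: 173 − 17 = 156; dropped labels = 2 × 156 = 312.
Actual frame index = 312458 − 312 = 312146.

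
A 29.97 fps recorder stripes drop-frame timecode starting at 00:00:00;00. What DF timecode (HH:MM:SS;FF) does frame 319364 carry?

Each 10-minute DF block holds 10 × 60 × 30 − 9 × 2 = 17982 frames. 319364 ÷ 17982 → 17 full blocks, remainder 13670.
Within the partial block the first minute is 1800 frames and each further minute 1798, so 7 further minute boundaries passed. Total skipped labels = 18 × 17 + 2 × 7 = 320.
Non-drop label index = 319364 + 320 = 319684; at 30 labels/s that is 02:57:36:04, i.e. DF 02:57:36;04.

02:57:36;04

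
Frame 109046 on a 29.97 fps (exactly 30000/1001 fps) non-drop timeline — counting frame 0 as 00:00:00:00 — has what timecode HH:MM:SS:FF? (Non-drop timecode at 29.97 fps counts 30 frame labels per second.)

01:00:34:26

109046 ÷ 30 = 3634 full seconds, remainder 26 frames.
3634 s = 1 h 0 min 34 s.
Timecode: 01:00:34:26.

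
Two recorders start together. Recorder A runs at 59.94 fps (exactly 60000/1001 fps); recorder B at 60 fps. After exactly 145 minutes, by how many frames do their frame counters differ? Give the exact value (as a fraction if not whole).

145 min = 8700 s.
A emits 60000/1001 × 8700 = 522000000/1001 frames; B emits 60 × 8700 = 522000.
Difference = 522000/1001 frames (≈ 521.4785); B is ahead of A.

522000/1001 frames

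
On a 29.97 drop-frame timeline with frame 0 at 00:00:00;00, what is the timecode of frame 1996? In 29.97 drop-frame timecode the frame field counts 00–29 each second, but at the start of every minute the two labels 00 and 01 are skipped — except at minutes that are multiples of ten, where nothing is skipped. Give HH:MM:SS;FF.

00:01:06;18

Each 10-minute DF block holds 10 × 60 × 30 − 9 × 2 = 17982 frames. 1996 ÷ 17982 → 0 full blocks, remainder 1996.
Within the partial block the first minute is 1800 frames and each further minute 1798, so 1 further minute boundary passed. Total skipped labels = 18 × 0 + 2 × 1 = 2.
Non-drop label index = 1996 + 2 = 1998; at 30 labels/s that is 00:01:06:18, i.e. DF 00:01:06;18.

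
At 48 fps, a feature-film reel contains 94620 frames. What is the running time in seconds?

Running time = 94620 / (48) = 1971.25 s.

1971.25 seconds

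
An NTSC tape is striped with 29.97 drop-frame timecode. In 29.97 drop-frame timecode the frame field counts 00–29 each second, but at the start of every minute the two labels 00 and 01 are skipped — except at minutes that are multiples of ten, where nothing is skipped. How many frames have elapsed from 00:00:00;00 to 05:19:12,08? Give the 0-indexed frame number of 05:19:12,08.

573992

As if non-drop at 30 labels/s: (5 × 3600 + 19 × 60 + 12) × 30 + 8 = 574568.
Minute boundaries passed: 319; those not divisible by 10: 319 − 31 = 288; dropped labels = 2 × 288 = 576.
Actual frame index = 574568 − 576 = 573992.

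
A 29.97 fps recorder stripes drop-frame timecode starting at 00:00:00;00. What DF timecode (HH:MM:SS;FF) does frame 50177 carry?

Ten DF minutes hold 17982 frames, so frame 50177 lies in block 2 (frames 35964–53945) with 14213 frames into that block.
The block's first minute is 1800 frames and the rest 1798 each; 14213 frames reaches minute 7, so 2 × 18 + 7 × 2 = 50 labels have been skipped so far.
Adding those back, label number 50177 + 50 = 50227 at 30 labels/s is 1674 s + 7 f = 0 h 27 min 54 s frame 7, i.e. 00:27:54;07.

00:27:54;07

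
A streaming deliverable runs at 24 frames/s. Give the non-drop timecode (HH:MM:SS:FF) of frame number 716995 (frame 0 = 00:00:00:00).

716995 ÷ 24 = 29874 full seconds, remainder 19 frames.
29874 s = 8 h 17 min 54 s.
Timecode: 08:17:54:19.

08:17:54:19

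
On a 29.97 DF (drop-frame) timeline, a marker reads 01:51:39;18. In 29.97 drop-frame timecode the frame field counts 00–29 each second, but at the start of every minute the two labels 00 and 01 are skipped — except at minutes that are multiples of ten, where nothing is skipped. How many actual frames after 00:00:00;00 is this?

200788

As if non-drop at 30 labels/s: (1 × 3600 + 51 × 60 + 39) × 30 + 18 = 200988.
Minute boundaries passed: 111; those not divisible by 10: 111 − 11 = 100; dropped labels = 2 × 100 = 200.
Actual frame index = 200988 − 200 = 200788.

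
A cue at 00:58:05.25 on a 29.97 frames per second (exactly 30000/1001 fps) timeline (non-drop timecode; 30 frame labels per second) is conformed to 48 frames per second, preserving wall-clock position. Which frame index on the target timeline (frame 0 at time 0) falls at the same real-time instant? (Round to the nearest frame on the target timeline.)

frame 167487

Source frame index: (0×3600 + 58×60 + 5) × 30 + 25 = 104575.
Real time: 104575 / (30000/1001) = 4187183/1200 s.
Target frame: (4187183/1200) × (48) = 4187183/25 ≈ 167487.320 → 167487.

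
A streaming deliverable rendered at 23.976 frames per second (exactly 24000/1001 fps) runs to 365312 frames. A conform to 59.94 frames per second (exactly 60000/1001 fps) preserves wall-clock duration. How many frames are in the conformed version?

Target frames = source frames × (target rate / source rate) = 365312 × (60000/1001)/(24000/1001) = 365312 × 5/2 = 913280.

913280 frames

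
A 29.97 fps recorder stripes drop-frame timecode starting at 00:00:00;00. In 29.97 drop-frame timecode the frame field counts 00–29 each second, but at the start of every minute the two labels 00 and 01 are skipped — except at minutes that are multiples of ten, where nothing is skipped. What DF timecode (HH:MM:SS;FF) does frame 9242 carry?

00:05:08;12

Each 10-minute DF block holds 10 × 60 × 30 − 9 × 2 = 17982 frames. 9242 ÷ 17982 → 0 full blocks, remainder 9242.
Within the partial block the first minute is 1800 frames and each further minute 1798, so 5 further minute boundaries passed. Total skipped labels = 18 × 0 + 2 × 5 = 10.
Non-drop label index = 9242 + 10 = 9252; at 30 labels/s that is 00:05:08:12, i.e. DF 00:05:08;12.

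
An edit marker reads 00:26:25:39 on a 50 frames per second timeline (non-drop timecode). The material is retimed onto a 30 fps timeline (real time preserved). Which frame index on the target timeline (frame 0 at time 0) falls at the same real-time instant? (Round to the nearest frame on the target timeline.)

Source frame index: (0×3600 + 26×60 + 25) × 50 + 39 = 79289.
Real time: 79289 / (50) = 79289/50 s.
Target frame: (79289/50) × (30) = 237867/5 ≈ 47573.400 → 47573.

frame 47573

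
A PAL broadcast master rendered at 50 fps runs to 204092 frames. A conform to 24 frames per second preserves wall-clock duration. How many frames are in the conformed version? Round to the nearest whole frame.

Frames at target rate = 204092 × (24) / (50) = 2449104/25 ≈ 97964.160.
Nearest whole frame: 97964.

97964 frames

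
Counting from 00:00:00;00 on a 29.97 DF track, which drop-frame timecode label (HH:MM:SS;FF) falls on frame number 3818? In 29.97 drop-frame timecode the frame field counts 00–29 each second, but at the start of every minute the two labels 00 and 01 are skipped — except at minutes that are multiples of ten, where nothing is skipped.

Each 10-minute DF block holds 10 × 60 × 30 − 9 × 2 = 17982 frames. 3818 ÷ 17982 → 0 full blocks, remainder 3818.
Within the partial block the first minute is 1800 frames and each further minute 1798, so 2 further minute boundaries passed. Total skipped labels = 18 × 0 + 2 × 2 = 4.
Non-drop label index = 3818 + 4 = 3822; at 30 labels/s that is 00:02:07:12, i.e. DF 00:02:07;12.

00:02:07;12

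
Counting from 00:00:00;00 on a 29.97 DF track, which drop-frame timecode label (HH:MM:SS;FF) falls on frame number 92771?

00:51:35;13

Ten DF minutes hold 17982 frames, so frame 92771 lies in block 5 (frames 89910–107891) with 2861 frames into that block.
The block's first minute is 1800 frames and the rest 1798 each; 2861 frames reaches minute 1, so 5 × 18 + 1 × 2 = 92 labels have been skipped so far.
Adding those back, label number 92771 + 92 = 92863 at 30 labels/s is 3095 s + 13 f = 0 h 51 min 35 s frame 13, i.e. 00:51:35;13.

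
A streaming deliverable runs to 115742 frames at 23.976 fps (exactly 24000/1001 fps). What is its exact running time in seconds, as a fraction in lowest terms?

Running time = 115742 ÷ (24000/1001) = 115742 × 1001/24000 = 57928871/12000 s.

57928871/12000 seconds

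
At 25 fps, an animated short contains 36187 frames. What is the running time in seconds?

Running time = 36187 / (25) = 1447.48 s.

1447.48 seconds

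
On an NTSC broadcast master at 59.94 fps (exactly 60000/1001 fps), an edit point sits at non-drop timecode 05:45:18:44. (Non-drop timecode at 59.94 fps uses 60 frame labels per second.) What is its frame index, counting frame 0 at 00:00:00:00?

frame 1243124

Total seconds to the label: (5 × 3600 + 45 × 60 + 18) = 20718.
Frame index = 20718 × 60 + 44 = 1243124.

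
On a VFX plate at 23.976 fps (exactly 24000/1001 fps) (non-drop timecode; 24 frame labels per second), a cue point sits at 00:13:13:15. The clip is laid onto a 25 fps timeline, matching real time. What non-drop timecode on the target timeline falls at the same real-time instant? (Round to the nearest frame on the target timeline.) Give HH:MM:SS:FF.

00:13:14:10

Source frame index: (0×3600 + 13×60 + 13) × 24 + 15 = 19047.
Real time: 19047 / (24000/1001) = 6355349/8000 s.
Target frame: (6355349/8000) × (25) = 6355349/320 ≈ 19860.466 → 19860.
At 25 labels/s: frame 19860 → 00:13:14:10.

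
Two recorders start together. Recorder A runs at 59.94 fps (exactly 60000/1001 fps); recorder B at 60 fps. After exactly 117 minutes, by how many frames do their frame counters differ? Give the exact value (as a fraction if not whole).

32400/77 frames

117 min = 7020 s.
A emits 60000/1001 × 7020 = 32400000/77 frames; B emits 60 × 7020 = 421200.
Difference = 32400/77 frames (≈ 420.7792); B is ahead of A.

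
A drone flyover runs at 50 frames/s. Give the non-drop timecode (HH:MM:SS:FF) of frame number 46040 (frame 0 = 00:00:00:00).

46040 ÷ 50 = 920 full seconds, remainder 40 frames.
920 s = 0 h 15 min 20 s.
Timecode: 00:15:20:40.

00:15:20:40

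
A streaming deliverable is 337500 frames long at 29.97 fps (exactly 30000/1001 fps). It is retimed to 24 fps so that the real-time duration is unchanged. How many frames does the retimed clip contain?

270270 frames

Target frames = source frames × (target rate / source rate) = 337500 × (24)/(30000/1001) = 337500 × 1001/1250 = 270270.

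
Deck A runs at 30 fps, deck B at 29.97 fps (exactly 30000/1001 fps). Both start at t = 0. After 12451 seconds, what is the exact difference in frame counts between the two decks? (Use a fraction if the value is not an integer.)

A emits 30 × 12451 = 373530 frames; B emits 30000/1001 × 12451 = 373530000/1001.
Difference = 373530/1001 frames (≈ 373.1568); B is behind A.

373530/1001 frames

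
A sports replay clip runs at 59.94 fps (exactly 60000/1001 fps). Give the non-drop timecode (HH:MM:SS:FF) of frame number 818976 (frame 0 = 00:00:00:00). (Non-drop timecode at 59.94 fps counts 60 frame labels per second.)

03:47:29:36

818976 ÷ 60 = 13649 full seconds, remainder 36 frames.
13649 s = 3 h 47 min 29 s.
Timecode: 03:47:29:36.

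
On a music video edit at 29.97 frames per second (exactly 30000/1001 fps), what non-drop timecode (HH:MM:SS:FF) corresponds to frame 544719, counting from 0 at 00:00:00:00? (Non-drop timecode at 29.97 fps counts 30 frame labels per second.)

544719 ÷ 30 = 18157 full seconds, remainder 9 frames.
18157 s = 5 h 2 min 37 s.
Timecode: 05:02:37:09.

05:02:37:09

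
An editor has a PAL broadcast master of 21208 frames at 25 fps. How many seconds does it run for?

Running time = 21208 / (25) = 848.32 s.

848.32 seconds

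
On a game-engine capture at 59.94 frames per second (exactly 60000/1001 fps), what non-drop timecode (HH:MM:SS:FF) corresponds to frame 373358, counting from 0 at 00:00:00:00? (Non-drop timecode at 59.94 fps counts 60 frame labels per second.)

01:43:42:38

373358 ÷ 60 = 6222 full seconds, remainder 38 frames.
6222 s = 1 h 43 min 42 s.
Timecode: 01:43:42:38.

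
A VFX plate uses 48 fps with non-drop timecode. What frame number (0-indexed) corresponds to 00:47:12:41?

Total seconds to the label: (0 × 3600 + 47 × 60 + 12) = 2832.
Frame index = 2832 × 48 + 41 = 135977.

frame 135977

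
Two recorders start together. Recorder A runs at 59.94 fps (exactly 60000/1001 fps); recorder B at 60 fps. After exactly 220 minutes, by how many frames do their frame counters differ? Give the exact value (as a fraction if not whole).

72000/91 frames

220 min = 13200 s.
A emits 60000/1001 × 13200 = 72000000/91 frames; B emits 60 × 13200 = 792000.
Difference = 72000/91 frames (≈ 791.2088); B is ahead of A.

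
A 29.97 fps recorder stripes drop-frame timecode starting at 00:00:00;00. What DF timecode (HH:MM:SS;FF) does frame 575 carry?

Each 10-minute DF block holds 10 × 60 × 30 − 9 × 2 = 17982 frames. 575 ÷ 17982 → 0 full blocks, remainder 575.
Within the partial block the first minute is 1800 frames and each further minute 1798, so 0 further minute boundaries passed. Total skipped labels = 18 × 0 + 2 × 0 = 0.
Non-drop label index = 575 + 0 = 575; at 30 labels/s that is 00:00:19:05, i.e. DF 00:00:19;05.

00:00:19;05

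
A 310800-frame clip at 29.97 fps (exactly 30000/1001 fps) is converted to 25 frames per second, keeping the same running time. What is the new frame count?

259259 frames

Target frames = source frames × (target rate / source rate) = 310800 × (25)/(30000/1001) = 310800 × 1001/1200 = 259259.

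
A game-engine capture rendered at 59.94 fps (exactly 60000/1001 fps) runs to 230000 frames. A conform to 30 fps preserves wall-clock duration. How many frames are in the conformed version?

Target frames = source frames × (target rate / source rate) = 230000 × (30)/(60000/1001) = 230000 × 1001/2000 = 115115.

115115 frames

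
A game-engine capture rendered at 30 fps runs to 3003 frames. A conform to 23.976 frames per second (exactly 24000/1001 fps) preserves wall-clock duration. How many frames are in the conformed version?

Target frames = source frames × (target rate / source rate) = 3003 × (24000/1001)/(30) = 3003 × 800/1001 = 2400.

2400 frames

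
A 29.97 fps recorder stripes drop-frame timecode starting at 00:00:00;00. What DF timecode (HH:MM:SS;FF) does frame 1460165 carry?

13:32:00;27

Each 10-minute DF block holds 10 × 60 × 30 − 9 × 2 = 17982 frames. 1460165 ÷ 17982 → 81 full blocks, remainder 3623.
Within the partial block the first minute is 1800 frames and each further minute 1798, so 2 further minute boundaries passed. Total skipped labels = 18 × 81 + 2 × 2 = 1462.
Non-drop label index = 1460165 + 1462 = 1461627; at 30 labels/s that is 13:32:00:27, i.e. DF 13:32:00;27.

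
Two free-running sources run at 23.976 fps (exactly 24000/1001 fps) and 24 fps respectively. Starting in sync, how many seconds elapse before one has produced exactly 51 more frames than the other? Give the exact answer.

2127.125 seconds

The gap grows by |24 − 24000/1001| = 24/1001 frames per second.
Time for a 51-frame gap: 51 ÷ (24/1001) = 2127.125 s.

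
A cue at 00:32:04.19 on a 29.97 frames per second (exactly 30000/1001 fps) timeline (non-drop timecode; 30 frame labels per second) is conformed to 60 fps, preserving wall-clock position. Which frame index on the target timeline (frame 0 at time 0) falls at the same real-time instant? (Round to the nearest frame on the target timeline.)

Source frame index: (0×3600 + 32×60 + 4) × 30 + 19 = 57739.
Real time: 57739 / (30000/1001) = 57796739/30000 s.
Target frame: (57796739/30000) × (60) = 57796739/500 ≈ 115593.478 → 115593.

frame 115593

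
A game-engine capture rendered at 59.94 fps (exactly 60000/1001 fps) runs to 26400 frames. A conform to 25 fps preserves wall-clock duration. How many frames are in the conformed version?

11011 frames

Target frames = source frames × (target rate / source rate) = 26400 × (25)/(60000/1001) = 26400 × 1001/2400 = 11011.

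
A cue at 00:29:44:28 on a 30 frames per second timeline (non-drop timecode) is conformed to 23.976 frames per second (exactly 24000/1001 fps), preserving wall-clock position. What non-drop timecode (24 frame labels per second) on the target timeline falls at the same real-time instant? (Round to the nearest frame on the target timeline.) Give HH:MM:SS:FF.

Source frame index: (0×3600 + 29×60 + 44) × 30 + 28 = 53548.
Real time: 53548 / (30) = 26774/15 s.
Target frame: (26774/15) × (24000/1001) = 3894400/91 ≈ 42795.604 → 42796.
At 24 labels/s: frame 42796 → 00:29:43:04.

00:29:43:04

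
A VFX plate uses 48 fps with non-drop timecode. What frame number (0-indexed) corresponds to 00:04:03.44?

Total seconds to the label: (0 × 3600 + 4 × 60 + 3) = 243.
Frame index = 243 × 48 + 44 = 11708.

11708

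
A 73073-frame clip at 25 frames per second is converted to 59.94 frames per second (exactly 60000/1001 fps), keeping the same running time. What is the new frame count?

Target frames = source frames × (target rate / source rate) = 73073 × (60000/1001)/(25) = 73073 × 2400/1001 = 175200.

175200 frames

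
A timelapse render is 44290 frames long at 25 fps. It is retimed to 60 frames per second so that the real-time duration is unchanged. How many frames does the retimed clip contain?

Target frames = source frames × (target rate / source rate) = 44290 × (60)/(25) = 44290 × 12/5 = 106296.

106296 frames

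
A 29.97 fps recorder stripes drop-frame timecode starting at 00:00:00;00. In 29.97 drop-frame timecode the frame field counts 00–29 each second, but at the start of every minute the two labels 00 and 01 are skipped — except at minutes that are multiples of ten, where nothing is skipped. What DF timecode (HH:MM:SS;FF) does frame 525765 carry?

04:52:23;01

Each 10-minute DF block holds 10 × 60 × 30 − 9 × 2 = 17982 frames. 525765 ÷ 17982 → 29 full blocks, remainder 4287.
Within the partial block the first minute is 1800 frames and each further minute 1798, so 2 further minute boundaries passed. Total skipped labels = 18 × 29 + 2 × 2 = 526.
Non-drop label index = 525765 + 526 = 526291; at 30 labels/s that is 04:52:23:01, i.e. DF 04:52:23;01.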